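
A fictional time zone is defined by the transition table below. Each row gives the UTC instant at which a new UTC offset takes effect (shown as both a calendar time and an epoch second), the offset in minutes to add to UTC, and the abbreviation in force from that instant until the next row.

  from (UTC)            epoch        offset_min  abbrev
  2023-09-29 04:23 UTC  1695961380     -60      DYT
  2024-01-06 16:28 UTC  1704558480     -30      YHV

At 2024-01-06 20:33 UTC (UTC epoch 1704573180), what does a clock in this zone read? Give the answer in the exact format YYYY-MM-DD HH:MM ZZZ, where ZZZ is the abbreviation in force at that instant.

Query: 2024-01-06 20:33 UTC
Rule 2/2 (YHV, -00:30): 2024-01-06 16:28 UTC ≤ query < +∞
20·60 + 33 - 30 = 1203 min
1203 = 0·1440 + 1203; 1203 = 20·60 + 3 → 20:03, same day
→ 2024-01-06 20:03 YHV

2024-01-06 20:03 YHV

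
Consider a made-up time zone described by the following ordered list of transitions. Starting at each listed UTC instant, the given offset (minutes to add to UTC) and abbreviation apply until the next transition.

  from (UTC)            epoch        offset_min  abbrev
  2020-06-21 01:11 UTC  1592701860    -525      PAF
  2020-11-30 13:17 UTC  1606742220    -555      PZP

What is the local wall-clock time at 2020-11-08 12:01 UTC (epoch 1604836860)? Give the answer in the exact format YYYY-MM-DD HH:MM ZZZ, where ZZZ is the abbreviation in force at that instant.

Query: 2020-11-08 12:01 UTC
Rule 1/2 (PAF, -08:45): 2020-06-21 01:11 UTC ≤ query < 2020-11-30 13:17 UTC
12·60 + 1 - 525 = 196 min
196 = 0·1440 + 196; 196 = 3·60 + 16 → 03:16, same day
→ 2020-11-08 03:16 PAF

2020-11-08 03:16 PAF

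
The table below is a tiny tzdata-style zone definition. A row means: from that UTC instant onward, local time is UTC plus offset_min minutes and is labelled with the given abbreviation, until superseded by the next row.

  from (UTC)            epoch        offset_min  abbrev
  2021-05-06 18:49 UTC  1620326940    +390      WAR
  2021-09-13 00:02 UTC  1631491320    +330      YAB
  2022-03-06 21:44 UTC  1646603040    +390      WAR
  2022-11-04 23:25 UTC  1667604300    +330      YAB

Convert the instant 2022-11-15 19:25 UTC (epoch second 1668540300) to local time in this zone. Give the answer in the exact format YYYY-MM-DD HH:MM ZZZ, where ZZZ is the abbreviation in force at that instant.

2022-11-16 00:55 YAB

Query: 2022-11-15 19:25 UTC
Rule 4/4 (YAB, +05:30): 2022-11-04 23:25 UTC ≤ query < +∞
19·60 + 25 + 330 = 1495 min
1495 = 1·1440 + 55; 55 = 0·60 + 55 → 00:55, 2022-11-15 + 1 day = 2022-11-16
→ 2022-11-16 00:55 YAB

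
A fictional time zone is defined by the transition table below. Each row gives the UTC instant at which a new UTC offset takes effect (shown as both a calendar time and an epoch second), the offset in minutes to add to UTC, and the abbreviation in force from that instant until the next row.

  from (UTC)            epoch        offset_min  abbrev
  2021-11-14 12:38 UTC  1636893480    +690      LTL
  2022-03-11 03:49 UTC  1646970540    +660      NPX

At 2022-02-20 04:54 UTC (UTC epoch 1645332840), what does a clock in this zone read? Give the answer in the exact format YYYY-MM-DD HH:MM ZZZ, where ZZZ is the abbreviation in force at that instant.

Query: 2022-02-20 04:54 UTC
Rule 1/2 (LTL, +11:30): 2021-11-14 12:38 UTC ≤ query < 2022-03-11 03:49 UTC
4·60 + 54 + 690 = 984 min
984 = 0·1440 + 984; 984 = 16·60 + 24 → 16:24, same day
→ 2022-02-20 16:24 LTL

2022-02-20 16:24 LTL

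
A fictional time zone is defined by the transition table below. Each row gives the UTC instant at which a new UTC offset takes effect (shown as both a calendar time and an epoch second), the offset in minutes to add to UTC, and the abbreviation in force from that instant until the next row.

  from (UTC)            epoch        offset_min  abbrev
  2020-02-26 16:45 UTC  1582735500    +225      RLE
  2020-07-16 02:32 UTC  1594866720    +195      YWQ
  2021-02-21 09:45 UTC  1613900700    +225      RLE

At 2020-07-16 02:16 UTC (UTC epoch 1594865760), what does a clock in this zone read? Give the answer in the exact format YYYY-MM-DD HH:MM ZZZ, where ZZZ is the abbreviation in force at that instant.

2020-07-16 06:01 RLE

Query: 2020-07-16 02:16 UTC
Rule 1/3 (RLE, +03:45): 2020-02-26 16:45 UTC ≤ query < 2020-07-16 02:32 UTC
2·60 + 16 + 225 = 361 min
361 = 0·1440 + 361; 361 = 6·60 + 1 → 06:01, same day
→ 2020-07-16 06:01 RLE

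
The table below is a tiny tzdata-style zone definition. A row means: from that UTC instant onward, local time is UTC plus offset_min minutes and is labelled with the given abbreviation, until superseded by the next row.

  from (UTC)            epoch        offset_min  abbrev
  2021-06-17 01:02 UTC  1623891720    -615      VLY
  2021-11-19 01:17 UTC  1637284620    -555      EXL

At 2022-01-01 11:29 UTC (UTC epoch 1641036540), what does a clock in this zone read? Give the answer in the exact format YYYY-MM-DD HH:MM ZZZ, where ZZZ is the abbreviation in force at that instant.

2022-01-01 02:14 EXL

Query: 2022-01-01 11:29 UTC
Rule 2/2 (EXL, -09:15): 2021-11-19 01:17 UTC ≤ query < +∞
11·60 + 29 - 555 = 134 min
134 = 0·1440 + 134; 134 = 2·60 + 14 → 02:14, same day
→ 2022-01-01 02:14 EXL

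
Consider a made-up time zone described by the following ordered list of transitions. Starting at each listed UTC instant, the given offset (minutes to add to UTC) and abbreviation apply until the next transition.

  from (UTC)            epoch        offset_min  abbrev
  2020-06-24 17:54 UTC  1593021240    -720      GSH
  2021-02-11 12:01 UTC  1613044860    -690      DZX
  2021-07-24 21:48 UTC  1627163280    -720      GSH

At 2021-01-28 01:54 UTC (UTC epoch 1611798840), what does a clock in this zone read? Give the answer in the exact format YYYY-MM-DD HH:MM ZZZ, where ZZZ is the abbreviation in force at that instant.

2021-01-27 13:54 GSH

Query: 2021-01-28 01:54 UTC
Rule 1/3 (GSH, -12:00): 2020-06-24 17:54 UTC ≤ query < 2021-02-11 12:01 UTC
1·60 + 54 - 720 = -606 min
-606 = -1·1440 + 834; 834 = 13·60 + 54 → 13:54, 2021-01-28 - 1 day = 2021-01-27
→ 2021-01-27 13:54 GSH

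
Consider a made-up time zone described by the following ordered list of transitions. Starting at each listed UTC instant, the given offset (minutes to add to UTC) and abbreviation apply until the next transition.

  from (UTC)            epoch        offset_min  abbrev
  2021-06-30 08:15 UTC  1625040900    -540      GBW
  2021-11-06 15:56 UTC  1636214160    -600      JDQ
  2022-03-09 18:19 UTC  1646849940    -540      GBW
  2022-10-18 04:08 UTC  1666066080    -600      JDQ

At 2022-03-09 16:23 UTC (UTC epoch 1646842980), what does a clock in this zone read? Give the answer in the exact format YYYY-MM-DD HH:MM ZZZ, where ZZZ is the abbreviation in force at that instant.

Query: 2022-03-09 16:23 UTC
Rule 2/4 (JDQ, -10:00): 2021-11-06 15:56 UTC ≤ query < 2022-03-09 18:19 UTC
16·60 + 23 - 600 = 383 min
383 = 0·1440 + 383; 383 = 6·60 + 23 → 06:23, same day
→ 2022-03-09 06:23 JDQ

2022-03-09 06:23 JDQ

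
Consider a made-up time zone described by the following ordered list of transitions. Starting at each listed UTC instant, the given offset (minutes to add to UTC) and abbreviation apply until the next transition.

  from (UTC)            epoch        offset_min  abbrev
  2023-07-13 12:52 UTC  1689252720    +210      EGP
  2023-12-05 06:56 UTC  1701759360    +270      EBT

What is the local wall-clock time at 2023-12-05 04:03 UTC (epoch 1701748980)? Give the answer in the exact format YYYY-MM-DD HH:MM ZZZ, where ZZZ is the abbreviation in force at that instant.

Query: 2023-12-05 04:03 UTC
Rule 1/2 (EGP, +03:30): 2023-07-13 12:52 UTC ≤ query < 2023-12-05 06:56 UTC
4·60 + 3 + 210 = 453 min
453 = 0·1440 + 453; 453 = 7·60 + 33 → 07:33, same day
→ 2023-12-05 07:33 EGP

2023-12-05 07:33 EGP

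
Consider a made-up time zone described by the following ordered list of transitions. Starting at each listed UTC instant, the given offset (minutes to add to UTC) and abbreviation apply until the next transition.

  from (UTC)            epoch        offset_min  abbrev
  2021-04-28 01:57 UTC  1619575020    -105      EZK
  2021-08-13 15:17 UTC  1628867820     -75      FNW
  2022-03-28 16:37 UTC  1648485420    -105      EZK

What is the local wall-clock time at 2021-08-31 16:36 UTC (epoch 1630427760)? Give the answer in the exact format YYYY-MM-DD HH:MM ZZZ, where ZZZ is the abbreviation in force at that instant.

2021-08-31 15:21 FNW

Query: 2021-08-31 16:36 UTC
Rule 2/3 (FNW, -01:15): 2021-08-13 15:17 UTC ≤ query < 2022-03-28 16:37 UTC
16·60 + 36 - 75 = 921 min
921 = 0·1440 + 921; 921 = 15·60 + 21 → 15:21, same day
→ 2021-08-31 15:21 FNW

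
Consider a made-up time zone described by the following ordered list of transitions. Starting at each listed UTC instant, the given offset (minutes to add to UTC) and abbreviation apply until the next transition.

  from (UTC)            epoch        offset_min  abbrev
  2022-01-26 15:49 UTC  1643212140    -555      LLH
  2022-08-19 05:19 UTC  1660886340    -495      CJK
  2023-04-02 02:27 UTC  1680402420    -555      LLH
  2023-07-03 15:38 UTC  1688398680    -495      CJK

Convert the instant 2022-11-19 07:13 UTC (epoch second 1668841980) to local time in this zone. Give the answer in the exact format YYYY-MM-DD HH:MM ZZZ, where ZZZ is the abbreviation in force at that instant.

Query: 2022-11-19 07:13 UTC
Rule 2/4 (CJK, -08:15): 2022-08-19 05:19 UTC ≤ query < 2023-04-02 02:27 UTC
7·60 + 13 - 495 = -62 min
-62 = -1·1440 + 1378; 1378 = 22·60 + 58 → 22:58, 2022-11-19 - 1 day = 2022-11-18
→ 2022-11-18 22:58 CJK

2022-11-18 22:58 CJK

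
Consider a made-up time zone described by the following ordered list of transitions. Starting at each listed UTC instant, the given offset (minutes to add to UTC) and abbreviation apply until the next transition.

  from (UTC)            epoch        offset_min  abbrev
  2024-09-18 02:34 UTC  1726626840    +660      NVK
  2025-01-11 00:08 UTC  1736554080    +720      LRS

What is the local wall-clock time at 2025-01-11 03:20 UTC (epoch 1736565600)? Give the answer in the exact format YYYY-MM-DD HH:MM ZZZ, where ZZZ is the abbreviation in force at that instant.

2025-01-11 15:20 LRS

Query: 2025-01-11 03:20 UTC
Rule 2/2 (LRS, +12:00): 2025-01-11 00:08 UTC ≤ query < +∞
3·60 + 20 + 720 = 920 min
920 = 0·1440 + 920; 920 = 15·60 + 20 → 15:20, same day
→ 2025-01-11 15:20 LRS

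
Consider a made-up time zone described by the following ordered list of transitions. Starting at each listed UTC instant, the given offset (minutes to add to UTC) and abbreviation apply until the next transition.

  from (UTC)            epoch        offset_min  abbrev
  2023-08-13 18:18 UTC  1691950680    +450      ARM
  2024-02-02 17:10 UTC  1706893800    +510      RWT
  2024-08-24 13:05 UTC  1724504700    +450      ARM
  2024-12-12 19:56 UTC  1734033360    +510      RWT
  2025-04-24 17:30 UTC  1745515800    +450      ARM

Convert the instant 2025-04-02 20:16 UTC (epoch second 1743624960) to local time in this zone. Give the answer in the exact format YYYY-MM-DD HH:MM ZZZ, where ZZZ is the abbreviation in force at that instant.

2025-04-03 04:46 RWT

Query: 2025-04-02 20:16 UTC
Rule 4/5 (RWT, +08:30): 2024-12-12 19:56 UTC ≤ query < 2025-04-24 17:30 UTC
20·60 + 16 + 510 = 1726 min
1726 = 1·1440 + 286; 286 = 4·60 + 46 → 04:46, 2025-04-02 + 1 day = 2025-04-03
→ 2025-04-03 04:46 RWT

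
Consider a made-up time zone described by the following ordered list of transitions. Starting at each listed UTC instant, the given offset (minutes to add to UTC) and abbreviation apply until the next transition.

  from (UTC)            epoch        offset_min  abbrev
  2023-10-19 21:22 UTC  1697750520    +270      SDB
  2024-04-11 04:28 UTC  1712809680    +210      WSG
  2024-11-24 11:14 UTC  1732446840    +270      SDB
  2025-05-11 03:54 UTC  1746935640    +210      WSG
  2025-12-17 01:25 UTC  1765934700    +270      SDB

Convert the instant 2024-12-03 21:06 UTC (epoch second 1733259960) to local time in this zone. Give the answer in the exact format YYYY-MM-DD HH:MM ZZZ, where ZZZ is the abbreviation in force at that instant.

2024-12-04 01:36 SDB

Query: 2024-12-03 21:06 UTC
Rule 3/5 (SDB, +04:30): 2024-11-24 11:14 UTC ≤ query < 2025-05-11 03:54 UTC
21·60 + 6 + 270 = 1536 min
1536 = 1·1440 + 96; 96 = 1·60 + 36 → 01:36, 2024-12-03 + 1 day = 2024-12-04
→ 2024-12-04 01:36 SDB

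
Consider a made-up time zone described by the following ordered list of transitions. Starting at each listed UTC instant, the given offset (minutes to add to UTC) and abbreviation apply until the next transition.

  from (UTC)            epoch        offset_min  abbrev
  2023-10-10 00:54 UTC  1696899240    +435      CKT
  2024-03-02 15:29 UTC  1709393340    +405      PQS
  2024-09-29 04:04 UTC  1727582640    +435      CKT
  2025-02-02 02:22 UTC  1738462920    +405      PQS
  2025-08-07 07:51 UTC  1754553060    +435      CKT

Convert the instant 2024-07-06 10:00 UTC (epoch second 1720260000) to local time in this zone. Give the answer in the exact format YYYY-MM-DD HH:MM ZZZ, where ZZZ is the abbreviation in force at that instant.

2024-07-06 16:45 PQS

Query: 2024-07-06 10:00 UTC
Rule 2/5 (PQS, +06:45): 2024-03-02 15:29 UTC ≤ query < 2024-09-29 04:04 UTC
10·60 + 0 + 405 = 1005 min
1005 = 0·1440 + 1005; 1005 = 16·60 + 45 → 16:45, same day
→ 2024-07-06 16:45 PQS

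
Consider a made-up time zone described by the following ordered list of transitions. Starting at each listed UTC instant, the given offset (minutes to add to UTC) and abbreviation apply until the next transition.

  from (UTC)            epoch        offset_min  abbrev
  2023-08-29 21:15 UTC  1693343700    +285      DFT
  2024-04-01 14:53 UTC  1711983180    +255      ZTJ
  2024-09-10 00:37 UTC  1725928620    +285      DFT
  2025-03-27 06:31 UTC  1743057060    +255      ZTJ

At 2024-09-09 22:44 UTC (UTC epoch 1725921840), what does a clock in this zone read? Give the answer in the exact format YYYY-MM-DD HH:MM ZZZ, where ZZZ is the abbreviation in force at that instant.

2024-09-10 02:59 ZTJ

Query: 2024-09-09 22:44 UTC
Rule 2/4 (ZTJ, +04:15): 2024-04-01 14:53 UTC ≤ query < 2024-09-10 00:37 UTC
22·60 + 44 + 255 = 1619 min
1619 = 1·1440 + 179; 179 = 2·60 + 59 → 02:59, 2024-09-09 + 1 day = 2024-09-10
→ 2024-09-10 02:59 ZTJ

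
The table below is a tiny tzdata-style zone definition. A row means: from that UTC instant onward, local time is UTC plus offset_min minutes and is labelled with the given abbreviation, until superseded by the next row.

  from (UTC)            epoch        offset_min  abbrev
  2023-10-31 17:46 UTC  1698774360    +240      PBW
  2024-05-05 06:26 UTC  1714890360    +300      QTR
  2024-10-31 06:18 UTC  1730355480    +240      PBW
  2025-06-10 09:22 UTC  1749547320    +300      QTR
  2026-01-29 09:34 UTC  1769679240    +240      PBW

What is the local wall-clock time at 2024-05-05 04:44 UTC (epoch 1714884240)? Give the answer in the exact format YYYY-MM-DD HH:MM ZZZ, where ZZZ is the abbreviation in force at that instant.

2024-05-05 08:44 PBW

Query: 2024-05-05 04:44 UTC
Rule 1/5 (PBW, +04:00): 2023-10-31 17:46 UTC ≤ query < 2024-05-05 06:26 UTC
4·60 + 44 + 240 = 524 min
524 = 0·1440 + 524; 524 = 8·60 + 44 → 08:44, same day
→ 2024-05-05 08:44 PBW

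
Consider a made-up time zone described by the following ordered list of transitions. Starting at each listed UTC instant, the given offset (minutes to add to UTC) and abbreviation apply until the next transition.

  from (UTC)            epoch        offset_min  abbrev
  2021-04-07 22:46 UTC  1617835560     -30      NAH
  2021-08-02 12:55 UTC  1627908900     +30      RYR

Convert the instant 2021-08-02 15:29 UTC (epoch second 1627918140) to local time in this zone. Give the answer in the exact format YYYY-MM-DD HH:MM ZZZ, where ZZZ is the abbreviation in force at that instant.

Query: 2021-08-02 15:29 UTC
Rule 2/2 (RYR, +00:30): 2021-08-02 12:55 UTC ≤ query < +∞
15·60 + 29 + 30 = 959 min
959 = 0·1440 + 959; 959 = 15·60 + 59 → 15:59, same day
→ 2021-08-02 15:59 RYR

2021-08-02 15:59 RYR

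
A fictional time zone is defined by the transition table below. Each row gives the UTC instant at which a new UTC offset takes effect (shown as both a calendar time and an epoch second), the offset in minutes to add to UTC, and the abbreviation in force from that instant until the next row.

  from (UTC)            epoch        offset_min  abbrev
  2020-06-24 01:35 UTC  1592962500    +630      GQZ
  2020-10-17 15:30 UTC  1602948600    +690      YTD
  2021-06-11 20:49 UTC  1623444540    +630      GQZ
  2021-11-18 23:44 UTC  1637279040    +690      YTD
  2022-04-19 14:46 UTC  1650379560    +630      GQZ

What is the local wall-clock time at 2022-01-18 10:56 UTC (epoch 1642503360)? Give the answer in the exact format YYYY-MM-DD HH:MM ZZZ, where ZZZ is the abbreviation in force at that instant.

Query: 2022-01-18 10:56 UTC
Rule 4/5 (YTD, +11:30): 2021-11-18 23:44 UTC ≤ query < 2022-04-19 14:46 UTC
10·60 + 56 + 690 = 1346 min
1346 = 0·1440 + 1346; 1346 = 22·60 + 26 → 22:26, same day
→ 2022-01-18 22:26 YTD

2022-01-18 22:26 YTD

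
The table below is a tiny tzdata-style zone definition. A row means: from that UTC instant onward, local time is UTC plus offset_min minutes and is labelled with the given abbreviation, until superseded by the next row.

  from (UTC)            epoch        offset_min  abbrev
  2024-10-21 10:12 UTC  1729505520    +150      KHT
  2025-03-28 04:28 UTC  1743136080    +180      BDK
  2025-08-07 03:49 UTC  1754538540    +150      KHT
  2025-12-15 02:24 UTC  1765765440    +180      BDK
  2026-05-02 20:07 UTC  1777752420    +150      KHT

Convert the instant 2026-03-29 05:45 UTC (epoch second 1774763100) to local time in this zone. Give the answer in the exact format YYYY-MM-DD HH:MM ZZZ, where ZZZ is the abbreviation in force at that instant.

2026-03-29 08:45 BDK

Query: 2026-03-29 05:45 UTC
Rule 4/5 (BDK, +03:00): 2025-12-15 02:24 UTC ≤ query < 2026-05-02 20:07 UTC
5·60 + 45 + 180 = 525 min
525 = 0·1440 + 525; 525 = 8·60 + 45 → 08:45, same day
→ 2026-03-29 08:45 BDK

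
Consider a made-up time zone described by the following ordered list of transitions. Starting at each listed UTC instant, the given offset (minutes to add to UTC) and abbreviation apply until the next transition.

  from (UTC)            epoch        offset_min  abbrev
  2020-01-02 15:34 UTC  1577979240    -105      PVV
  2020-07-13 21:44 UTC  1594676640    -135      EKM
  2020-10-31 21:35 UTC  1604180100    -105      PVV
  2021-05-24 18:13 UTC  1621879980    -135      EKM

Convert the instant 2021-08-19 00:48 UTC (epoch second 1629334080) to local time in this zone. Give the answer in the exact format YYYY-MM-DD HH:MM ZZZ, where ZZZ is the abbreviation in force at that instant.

Query: 2021-08-19 00:48 UTC
Rule 4/4 (EKM, -02:15): 2021-05-24 18:13 UTC ≤ query < +∞
0·60 + 48 - 135 = -87 min
-87 = -1·1440 + 1353; 1353 = 22·60 + 33 → 22:33, 2021-08-19 - 1 day = 2021-08-18
→ 2021-08-18 22:33 EKM

2021-08-18 22:33 EKM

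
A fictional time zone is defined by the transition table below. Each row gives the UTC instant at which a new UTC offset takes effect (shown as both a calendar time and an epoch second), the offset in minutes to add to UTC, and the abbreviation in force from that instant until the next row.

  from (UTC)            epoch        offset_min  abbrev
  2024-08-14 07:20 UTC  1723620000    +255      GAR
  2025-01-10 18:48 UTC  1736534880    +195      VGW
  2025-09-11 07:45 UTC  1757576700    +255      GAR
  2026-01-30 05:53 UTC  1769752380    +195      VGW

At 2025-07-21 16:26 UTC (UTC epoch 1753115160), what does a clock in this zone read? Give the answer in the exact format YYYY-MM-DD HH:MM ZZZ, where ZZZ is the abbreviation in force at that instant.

Query: 2025-07-21 16:26 UTC
Rule 2/4 (VGW, +03:15): 2025-01-10 18:48 UTC ≤ query < 2025-09-11 07:45 UTC
16·60 + 26 + 195 = 1181 min
1181 = 0·1440 + 1181; 1181 = 19·60 + 41 → 19:41, same day
→ 2025-07-21 19:41 VGW

2025-07-21 19:41 VGW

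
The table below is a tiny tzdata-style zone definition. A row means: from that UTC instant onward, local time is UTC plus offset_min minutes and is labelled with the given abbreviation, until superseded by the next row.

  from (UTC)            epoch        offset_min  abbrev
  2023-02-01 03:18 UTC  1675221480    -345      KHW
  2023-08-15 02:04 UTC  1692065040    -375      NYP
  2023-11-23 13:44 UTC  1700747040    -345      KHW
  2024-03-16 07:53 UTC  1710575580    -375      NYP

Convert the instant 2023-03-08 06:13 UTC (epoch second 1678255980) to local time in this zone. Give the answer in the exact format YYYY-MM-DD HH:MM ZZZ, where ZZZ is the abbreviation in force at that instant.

2023-03-08 00:28 KHW

Query: 2023-03-08 06:13 UTC
Rule 1/4 (KHW, -05:45): 2023-02-01 03:18 UTC ≤ query < 2023-08-15 02:04 UTC
6·60 + 13 - 345 = 28 min
28 = 0·1440 + 28; 28 = 0·60 + 28 → 00:28, same day
→ 2023-03-08 00:28 KHW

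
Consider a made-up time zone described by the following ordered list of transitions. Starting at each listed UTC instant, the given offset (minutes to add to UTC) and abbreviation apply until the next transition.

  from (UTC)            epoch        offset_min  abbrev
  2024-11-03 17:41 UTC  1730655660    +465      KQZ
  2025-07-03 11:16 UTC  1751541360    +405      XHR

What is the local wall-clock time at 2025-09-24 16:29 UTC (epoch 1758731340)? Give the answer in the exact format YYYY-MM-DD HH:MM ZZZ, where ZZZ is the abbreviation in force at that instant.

2025-09-24 23:14 XHR

Query: 2025-09-24 16:29 UTC
Rule 2/2 (XHR, +06:45): 2025-07-03 11:16 UTC ≤ query < +∞
16·60 + 29 + 405 = 1394 min
1394 = 0·1440 + 1394; 1394 = 23·60 + 14 → 23:14, same day
→ 2025-09-24 23:14 XHR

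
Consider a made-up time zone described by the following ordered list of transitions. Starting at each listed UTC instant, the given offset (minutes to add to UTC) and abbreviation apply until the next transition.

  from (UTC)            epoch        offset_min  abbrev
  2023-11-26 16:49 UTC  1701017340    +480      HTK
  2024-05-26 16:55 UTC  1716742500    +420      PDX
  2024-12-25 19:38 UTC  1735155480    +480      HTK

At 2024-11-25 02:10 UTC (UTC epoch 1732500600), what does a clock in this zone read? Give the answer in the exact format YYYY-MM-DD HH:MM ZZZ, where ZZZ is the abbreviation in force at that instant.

Query: 2024-11-25 02:10 UTC
Rule 2/3 (PDX, +07:00): 2024-05-26 16:55 UTC ≤ query < 2024-12-25 19:38 UTC
2·60 + 10 + 420 = 550 min
550 = 0·1440 + 550; 550 = 9·60 + 10 → 09:10, same day
→ 2024-11-25 09:10 PDX

2024-11-25 09:10 PDX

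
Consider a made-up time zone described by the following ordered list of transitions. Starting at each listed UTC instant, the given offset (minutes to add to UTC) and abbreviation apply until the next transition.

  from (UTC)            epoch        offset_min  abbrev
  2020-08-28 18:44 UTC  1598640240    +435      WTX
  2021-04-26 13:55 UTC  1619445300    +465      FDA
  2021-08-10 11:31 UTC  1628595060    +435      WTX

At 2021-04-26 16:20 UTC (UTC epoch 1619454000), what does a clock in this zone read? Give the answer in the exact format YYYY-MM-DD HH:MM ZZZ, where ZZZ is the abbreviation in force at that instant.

Query: 2021-04-26 16:20 UTC
Rule 2/3 (FDA, +07:45): 2021-04-26 13:55 UTC ≤ query < 2021-08-10 11:31 UTC
16·60 + 20 + 465 = 1445 min
1445 = 1·1440 + 5; 5 = 0·60 + 5 → 00:05, 2021-04-26 + 1 day = 2021-04-27
→ 2021-04-27 00:05 FDA

2021-04-27 00:05 FDA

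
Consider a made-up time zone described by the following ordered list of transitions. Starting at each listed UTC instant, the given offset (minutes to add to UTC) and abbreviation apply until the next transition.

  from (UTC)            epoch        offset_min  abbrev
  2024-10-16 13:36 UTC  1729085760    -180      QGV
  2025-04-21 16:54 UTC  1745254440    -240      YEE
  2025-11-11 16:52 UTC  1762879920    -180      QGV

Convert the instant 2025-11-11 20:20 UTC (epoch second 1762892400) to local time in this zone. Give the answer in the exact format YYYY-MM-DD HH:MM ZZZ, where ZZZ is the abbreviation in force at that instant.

Query: 2025-11-11 20:20 UTC
Rule 3/3 (QGV, -03:00): 2025-11-11 16:52 UTC ≤ query < +∞
20·60 + 20 - 180 = 1040 min
1040 = 0·1440 + 1040; 1040 = 17·60 + 20 → 17:20, same day
→ 2025-11-11 17:20 QGV

2025-11-11 17:20 QGV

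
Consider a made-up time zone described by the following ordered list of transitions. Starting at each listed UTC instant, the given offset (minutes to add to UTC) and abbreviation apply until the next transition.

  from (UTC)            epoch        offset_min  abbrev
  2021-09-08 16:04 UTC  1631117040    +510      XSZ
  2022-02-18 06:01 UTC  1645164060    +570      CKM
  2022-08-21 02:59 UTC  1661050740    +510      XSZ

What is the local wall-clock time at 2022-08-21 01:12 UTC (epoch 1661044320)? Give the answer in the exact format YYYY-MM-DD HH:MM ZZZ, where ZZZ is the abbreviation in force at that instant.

2022-08-21 10:42 CKM

Query: 2022-08-21 01:12 UTC
Rule 2/3 (CKM, +09:30): 2022-02-18 06:01 UTC ≤ query < 2022-08-21 02:59 UTC
1·60 + 12 + 570 = 642 min
642 = 0·1440 + 642; 642 = 10·60 + 42 → 10:42, same day
→ 2022-08-21 10:42 CKM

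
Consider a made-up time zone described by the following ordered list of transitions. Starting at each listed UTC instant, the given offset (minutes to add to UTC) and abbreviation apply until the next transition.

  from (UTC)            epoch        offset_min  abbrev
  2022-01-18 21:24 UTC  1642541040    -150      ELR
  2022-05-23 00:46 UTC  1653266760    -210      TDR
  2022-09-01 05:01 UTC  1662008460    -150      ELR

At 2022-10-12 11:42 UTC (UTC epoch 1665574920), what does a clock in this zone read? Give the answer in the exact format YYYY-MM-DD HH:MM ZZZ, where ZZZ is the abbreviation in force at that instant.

Query: 2022-10-12 11:42 UTC
Rule 3/3 (ELR, -02:30): 2022-09-01 05:01 UTC ≤ query < +∞
11·60 + 42 - 150 = 552 min
552 = 0·1440 + 552; 552 = 9·60 + 12 → 09:12, same day
→ 2022-10-12 09:12 ELR

2022-10-12 09:12 ELR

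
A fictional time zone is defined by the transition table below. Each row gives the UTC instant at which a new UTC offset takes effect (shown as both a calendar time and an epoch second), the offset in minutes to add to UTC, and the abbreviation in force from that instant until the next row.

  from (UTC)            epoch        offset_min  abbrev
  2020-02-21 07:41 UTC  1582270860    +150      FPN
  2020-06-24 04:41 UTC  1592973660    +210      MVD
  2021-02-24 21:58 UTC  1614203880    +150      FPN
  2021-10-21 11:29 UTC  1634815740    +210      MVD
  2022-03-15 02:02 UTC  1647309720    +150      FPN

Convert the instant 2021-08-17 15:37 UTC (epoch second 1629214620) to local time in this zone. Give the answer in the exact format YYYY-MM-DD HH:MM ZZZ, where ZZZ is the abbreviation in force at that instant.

Query: 2021-08-17 15:37 UTC
Rule 3/5 (FPN, +02:30): 2021-02-24 21:58 UTC ≤ query < 2021-10-21 11:29 UTC
15·60 + 37 + 150 = 1087 min
1087 = 0·1440 + 1087; 1087 = 18·60 + 7 → 18:07, same day
→ 2021-08-17 18:07 FPN

2021-08-17 18:07 FPN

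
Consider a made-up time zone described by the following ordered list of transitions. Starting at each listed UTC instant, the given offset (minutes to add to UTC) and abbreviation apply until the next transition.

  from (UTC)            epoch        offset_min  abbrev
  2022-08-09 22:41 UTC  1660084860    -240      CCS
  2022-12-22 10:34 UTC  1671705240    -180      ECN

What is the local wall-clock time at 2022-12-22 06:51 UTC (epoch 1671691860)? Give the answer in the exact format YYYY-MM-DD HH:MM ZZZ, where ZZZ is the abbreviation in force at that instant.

Query: 2022-12-22 06:51 UTC
Rule 1/2 (CCS, -04:00): 2022-08-09 22:41 UTC ≤ query < 2022-12-22 10:34 UTC
6·60 + 51 - 240 = 171 min
171 = 0·1440 + 171; 171 = 2·60 + 51 → 02:51, same day
→ 2022-12-22 02:51 CCS

2022-12-22 02:51 CCS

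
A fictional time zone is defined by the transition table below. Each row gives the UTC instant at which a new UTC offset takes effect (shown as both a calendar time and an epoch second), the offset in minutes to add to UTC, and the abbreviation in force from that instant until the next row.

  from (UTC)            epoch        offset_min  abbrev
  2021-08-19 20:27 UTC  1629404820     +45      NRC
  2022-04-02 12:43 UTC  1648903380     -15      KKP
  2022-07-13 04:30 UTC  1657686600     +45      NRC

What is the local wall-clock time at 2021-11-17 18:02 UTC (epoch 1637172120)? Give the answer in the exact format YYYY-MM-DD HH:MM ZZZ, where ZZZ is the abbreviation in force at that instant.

2021-11-17 18:47 NRC

Query: 2021-11-17 18:02 UTC
Rule 1/3 (NRC, +00:45): 2021-08-19 20:27 UTC ≤ query < 2022-04-02 12:43 UTC
18·60 + 2 + 45 = 1127 min
1127 = 0·1440 + 1127; 1127 = 18·60 + 47 → 18:47, same day
→ 2021-11-17 18:47 NRC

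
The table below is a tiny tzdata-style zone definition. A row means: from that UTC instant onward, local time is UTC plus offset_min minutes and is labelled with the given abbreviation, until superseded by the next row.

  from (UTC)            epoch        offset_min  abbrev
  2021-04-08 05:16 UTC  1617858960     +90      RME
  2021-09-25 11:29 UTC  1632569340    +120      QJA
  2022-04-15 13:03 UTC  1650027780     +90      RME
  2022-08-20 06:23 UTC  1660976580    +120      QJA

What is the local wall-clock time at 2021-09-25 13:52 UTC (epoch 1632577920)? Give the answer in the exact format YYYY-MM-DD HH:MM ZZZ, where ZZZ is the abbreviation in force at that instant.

2021-09-25 15:52 QJA

Query: 2021-09-25 13:52 UTC
Rule 2/4 (QJA, +02:00): 2021-09-25 11:29 UTC ≤ query < 2022-04-15 13:03 UTC
13·60 + 52 + 120 = 952 min
952 = 0·1440 + 952; 952 = 15·60 + 52 → 15:52, same day
→ 2021-09-25 15:52 QJA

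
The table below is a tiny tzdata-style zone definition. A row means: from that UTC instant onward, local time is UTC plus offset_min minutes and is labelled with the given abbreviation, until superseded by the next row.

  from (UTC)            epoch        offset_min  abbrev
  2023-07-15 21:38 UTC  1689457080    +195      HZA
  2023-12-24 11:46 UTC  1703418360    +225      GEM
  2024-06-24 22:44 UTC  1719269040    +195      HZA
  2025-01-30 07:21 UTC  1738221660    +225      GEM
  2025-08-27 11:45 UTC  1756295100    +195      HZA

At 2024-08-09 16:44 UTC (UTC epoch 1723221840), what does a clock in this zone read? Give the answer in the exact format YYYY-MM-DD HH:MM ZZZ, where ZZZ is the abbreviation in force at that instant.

Query: 2024-08-09 16:44 UTC
Rule 3/5 (HZA, +03:15): 2024-06-24 22:44 UTC ≤ query < 2025-01-30 07:21 UTC
16·60 + 44 + 195 = 1199 min
1199 = 0·1440 + 1199; 1199 = 19·60 + 59 → 19:59, same day
→ 2024-08-09 19:59 HZA

2024-08-09 19:59 HZA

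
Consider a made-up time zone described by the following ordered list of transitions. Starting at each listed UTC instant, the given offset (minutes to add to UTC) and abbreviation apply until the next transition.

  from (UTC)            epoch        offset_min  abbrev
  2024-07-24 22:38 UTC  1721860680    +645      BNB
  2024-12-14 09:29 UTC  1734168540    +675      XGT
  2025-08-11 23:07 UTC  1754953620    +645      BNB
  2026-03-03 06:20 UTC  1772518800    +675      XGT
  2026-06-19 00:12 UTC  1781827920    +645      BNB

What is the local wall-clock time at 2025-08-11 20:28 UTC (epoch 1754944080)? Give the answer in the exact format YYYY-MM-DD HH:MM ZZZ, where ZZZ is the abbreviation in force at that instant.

Query: 2025-08-11 20:28 UTC
Rule 2/5 (XGT, +11:15): 2024-12-14 09:29 UTC ≤ query < 2025-08-11 23:07 UTC
20·60 + 28 + 675 = 1903 min
1903 = 1·1440 + 463; 463 = 7·60 + 43 → 07:43, 2025-08-11 + 1 day = 2025-08-12
→ 2025-08-12 07:43 XGT

2025-08-12 07:43 XGT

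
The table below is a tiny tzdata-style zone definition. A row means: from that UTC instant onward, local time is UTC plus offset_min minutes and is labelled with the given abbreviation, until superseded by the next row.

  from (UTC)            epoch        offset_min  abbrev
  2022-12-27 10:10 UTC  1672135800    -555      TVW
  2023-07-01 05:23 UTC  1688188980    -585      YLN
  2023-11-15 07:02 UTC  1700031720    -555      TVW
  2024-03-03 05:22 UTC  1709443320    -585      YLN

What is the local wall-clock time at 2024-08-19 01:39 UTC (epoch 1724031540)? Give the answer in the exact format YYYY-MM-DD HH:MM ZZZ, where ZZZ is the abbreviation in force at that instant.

Query: 2024-08-19 01:39 UTC
Rule 4/4 (YLN, -09:45): 2024-03-03 05:22 UTC ≤ query < +∞
1·60 + 39 - 585 = -486 min
-486 = -1·1440 + 954; 954 = 15·60 + 54 → 15:54, 2024-08-19 - 1 day = 2024-08-18
→ 2024-08-18 15:54 YLN

2024-08-18 15:54 YLN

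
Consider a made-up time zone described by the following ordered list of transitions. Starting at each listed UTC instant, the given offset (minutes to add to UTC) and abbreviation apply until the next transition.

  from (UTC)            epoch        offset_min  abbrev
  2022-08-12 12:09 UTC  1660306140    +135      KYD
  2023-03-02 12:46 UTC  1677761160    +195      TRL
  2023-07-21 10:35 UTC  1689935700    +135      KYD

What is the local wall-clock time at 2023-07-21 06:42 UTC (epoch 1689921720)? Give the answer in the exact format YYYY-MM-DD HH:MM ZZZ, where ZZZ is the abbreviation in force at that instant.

2023-07-21 09:57 TRL

Query: 2023-07-21 06:42 UTC
Rule 2/3 (TRL, +03:15): 2023-03-02 12:46 UTC ≤ query < 2023-07-21 10:35 UTC
6·60 + 42 + 195 = 597 min
597 = 0·1440 + 597; 597 = 9·60 + 57 → 09:57, same day
→ 2023-07-21 09:57 TRL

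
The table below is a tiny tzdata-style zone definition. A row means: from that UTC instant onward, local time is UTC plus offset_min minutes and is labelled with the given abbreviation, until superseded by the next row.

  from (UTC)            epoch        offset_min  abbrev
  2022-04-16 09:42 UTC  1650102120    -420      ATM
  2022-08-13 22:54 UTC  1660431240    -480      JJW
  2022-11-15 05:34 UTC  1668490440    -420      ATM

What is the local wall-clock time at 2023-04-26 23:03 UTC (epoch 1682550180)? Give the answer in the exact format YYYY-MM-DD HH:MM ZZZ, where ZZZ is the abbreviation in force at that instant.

Query: 2023-04-26 23:03 UTC
Rule 3/3 (ATM, -07:00): 2022-11-15 05:34 UTC ≤ query < +∞
23·60 + 3 - 420 = 963 min
963 = 0·1440 + 963; 963 = 16·60 + 3 → 16:03, same day
→ 2023-04-26 16:03 ATM

2023-04-26 16:03 ATM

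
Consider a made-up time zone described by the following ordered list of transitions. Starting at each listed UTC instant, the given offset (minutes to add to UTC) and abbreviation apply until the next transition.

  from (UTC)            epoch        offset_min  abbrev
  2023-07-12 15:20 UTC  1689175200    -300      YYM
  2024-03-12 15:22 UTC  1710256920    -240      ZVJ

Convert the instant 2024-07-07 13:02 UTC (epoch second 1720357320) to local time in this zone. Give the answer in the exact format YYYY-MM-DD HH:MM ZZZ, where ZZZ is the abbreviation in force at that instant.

Query: 2024-07-07 13:02 UTC
Rule 2/2 (ZVJ, -04:00): 2024-03-12 15:22 UTC ≤ query < +∞
13·60 + 2 - 240 = 542 min
542 = 0·1440 + 542; 542 = 9·60 + 2 → 09:02, same day
→ 2024-07-07 09:02 ZVJ

2024-07-07 09:02 ZVJ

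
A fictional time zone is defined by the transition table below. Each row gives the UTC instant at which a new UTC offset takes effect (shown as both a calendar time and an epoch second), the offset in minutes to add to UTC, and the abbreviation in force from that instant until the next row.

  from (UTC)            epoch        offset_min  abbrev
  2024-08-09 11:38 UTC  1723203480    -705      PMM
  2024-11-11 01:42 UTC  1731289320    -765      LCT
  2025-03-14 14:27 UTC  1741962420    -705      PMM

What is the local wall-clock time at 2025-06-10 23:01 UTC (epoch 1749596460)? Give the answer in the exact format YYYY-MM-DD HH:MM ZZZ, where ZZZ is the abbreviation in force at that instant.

2025-06-10 11:16 PMM

Query: 2025-06-10 23:01 UTC
Rule 3/3 (PMM, -11:45): 2025-03-14 14:27 UTC ≤ query < +∞
23·60 + 1 - 705 = 676 min
676 = 0·1440 + 676; 676 = 11·60 + 16 → 11:16, same day
→ 2025-06-10 11:16 PMM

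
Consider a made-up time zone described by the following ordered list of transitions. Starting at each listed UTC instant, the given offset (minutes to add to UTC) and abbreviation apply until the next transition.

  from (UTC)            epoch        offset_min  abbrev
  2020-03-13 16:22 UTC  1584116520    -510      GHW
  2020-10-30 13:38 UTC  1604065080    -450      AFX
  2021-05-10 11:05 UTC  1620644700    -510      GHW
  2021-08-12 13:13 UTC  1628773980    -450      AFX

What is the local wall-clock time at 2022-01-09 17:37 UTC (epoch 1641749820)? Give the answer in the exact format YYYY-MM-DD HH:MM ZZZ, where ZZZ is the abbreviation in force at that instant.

2022-01-09 10:07 AFX

Query: 2022-01-09 17:37 UTC
Rule 4/4 (AFX, -07:30): 2021-08-12 13:13 UTC ≤ query < +∞
17·60 + 37 - 450 = 607 min
607 = 0·1440 + 607; 607 = 10·60 + 7 → 10:07, same day
→ 2022-01-09 10:07 AFX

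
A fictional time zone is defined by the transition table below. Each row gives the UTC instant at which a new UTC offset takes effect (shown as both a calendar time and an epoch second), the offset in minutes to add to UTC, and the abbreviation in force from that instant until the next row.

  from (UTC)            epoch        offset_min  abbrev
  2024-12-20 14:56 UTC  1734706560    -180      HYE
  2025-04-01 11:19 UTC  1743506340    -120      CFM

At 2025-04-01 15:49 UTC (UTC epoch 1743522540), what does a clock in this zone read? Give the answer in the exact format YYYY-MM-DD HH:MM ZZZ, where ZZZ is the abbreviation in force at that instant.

2025-04-01 13:49 CFM

Query: 2025-04-01 15:49 UTC
Rule 2/2 (CFM, -02:00): 2025-04-01 11:19 UTC ≤ query < +∞
15·60 + 49 - 120 = 829 min
829 = 0·1440 + 829; 829 = 13·60 + 49 → 13:49, same day
→ 2025-04-01 13:49 CFM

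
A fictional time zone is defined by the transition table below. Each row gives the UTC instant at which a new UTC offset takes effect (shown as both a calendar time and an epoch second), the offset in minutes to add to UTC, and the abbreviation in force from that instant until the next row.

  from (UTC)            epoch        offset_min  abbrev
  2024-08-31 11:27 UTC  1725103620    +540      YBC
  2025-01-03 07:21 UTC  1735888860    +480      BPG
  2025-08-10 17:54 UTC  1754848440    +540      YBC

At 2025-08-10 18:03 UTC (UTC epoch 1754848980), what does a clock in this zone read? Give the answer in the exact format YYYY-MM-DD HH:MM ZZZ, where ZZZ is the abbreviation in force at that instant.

2025-08-11 03:03 YBC

Query: 2025-08-10 18:03 UTC
Rule 3/3 (YBC, +09:00): 2025-08-10 17:54 UTC ≤ query < +∞
18·60 + 3 + 540 = 1623 min
1623 = 1·1440 + 183; 183 = 3·60 + 3 → 03:03, 2025-08-10 + 1 day = 2025-08-11
→ 2025-08-11 03:03 YBC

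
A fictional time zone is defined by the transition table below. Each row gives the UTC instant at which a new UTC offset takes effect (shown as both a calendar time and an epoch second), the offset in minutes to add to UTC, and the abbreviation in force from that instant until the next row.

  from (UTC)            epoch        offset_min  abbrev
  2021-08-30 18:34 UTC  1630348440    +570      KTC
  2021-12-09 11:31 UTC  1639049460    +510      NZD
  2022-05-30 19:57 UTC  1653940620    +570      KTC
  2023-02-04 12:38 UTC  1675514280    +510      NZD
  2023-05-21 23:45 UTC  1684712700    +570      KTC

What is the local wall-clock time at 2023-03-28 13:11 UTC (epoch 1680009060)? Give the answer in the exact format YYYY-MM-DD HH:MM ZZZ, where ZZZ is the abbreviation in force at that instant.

2023-03-28 21:41 NZD

Query: 2023-03-28 13:11 UTC
Rule 4/5 (NZD, +08:30): 2023-02-04 12:38 UTC ≤ query < 2023-05-21 23:45 UTC
13·60 + 11 + 510 = 1301 min
1301 = 0·1440 + 1301; 1301 = 21·60 + 41 → 21:41, same day
→ 2023-03-28 21:41 NZD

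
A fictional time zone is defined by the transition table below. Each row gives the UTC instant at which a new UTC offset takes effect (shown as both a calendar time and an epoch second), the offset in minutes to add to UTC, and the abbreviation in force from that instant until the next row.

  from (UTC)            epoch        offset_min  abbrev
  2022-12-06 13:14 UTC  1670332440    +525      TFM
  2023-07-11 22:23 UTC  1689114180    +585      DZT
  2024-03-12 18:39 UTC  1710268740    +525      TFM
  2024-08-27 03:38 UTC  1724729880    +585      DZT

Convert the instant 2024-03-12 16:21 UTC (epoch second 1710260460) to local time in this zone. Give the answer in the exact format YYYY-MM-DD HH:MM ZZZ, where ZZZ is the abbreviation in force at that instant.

2024-03-13 02:06 DZT

Query: 2024-03-12 16:21 UTC
Rule 2/4 (DZT, +09:45): 2023-07-11 22:23 UTC ≤ query < 2024-03-12 18:39 UTC
16·60 + 21 + 585 = 1566 min
1566 = 1·1440 + 126; 126 = 2·60 + 6 → 02:06, 2024-03-12 + 1 day = 2024-03-13
→ 2024-03-13 02:06 DZT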